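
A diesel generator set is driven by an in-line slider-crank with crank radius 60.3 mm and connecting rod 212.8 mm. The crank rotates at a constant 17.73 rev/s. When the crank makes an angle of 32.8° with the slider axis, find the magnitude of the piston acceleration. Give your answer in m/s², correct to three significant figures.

ω = 2π·17.7 = 111.4 rad/s
x(θ) = r cosθ + √(L² − r² sin²θ); with ω constant, a = ω²·d²x/dθ².
d²x/dθ² = −r cosθ − r²(cos2θ)/√u − r⁴ sin²2θ/(4u^{3/2}),  u = L² − r² sin²θ = 0.0442168 m².
Substituting r = 0.0603 m, L = 0.2128 m, θ = 32.8°: d²x/dθ² = -0.058124 m.
a = ω²·d²x/dθ² = (111.4)²·(-0.058124) = -721.33 m/s²;  |a| = 721.33 m/s².

721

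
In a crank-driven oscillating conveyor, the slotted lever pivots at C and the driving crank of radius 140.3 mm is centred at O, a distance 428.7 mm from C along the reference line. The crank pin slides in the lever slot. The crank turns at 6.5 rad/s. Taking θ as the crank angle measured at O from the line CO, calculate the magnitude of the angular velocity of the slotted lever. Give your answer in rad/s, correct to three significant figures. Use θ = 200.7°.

2.61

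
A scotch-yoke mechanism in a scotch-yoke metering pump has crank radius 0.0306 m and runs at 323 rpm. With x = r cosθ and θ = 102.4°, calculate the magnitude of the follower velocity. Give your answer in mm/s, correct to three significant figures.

ω = 33.82 rad/s (from 323 rpm).
x = r cosθ ⇒ ẋ = −rω sinθ.
|v| = rω|sinθ| = 0.0306·33.82·|sin 102.4°| = 1.0109 m/s = 1010.9 mm/s.

1010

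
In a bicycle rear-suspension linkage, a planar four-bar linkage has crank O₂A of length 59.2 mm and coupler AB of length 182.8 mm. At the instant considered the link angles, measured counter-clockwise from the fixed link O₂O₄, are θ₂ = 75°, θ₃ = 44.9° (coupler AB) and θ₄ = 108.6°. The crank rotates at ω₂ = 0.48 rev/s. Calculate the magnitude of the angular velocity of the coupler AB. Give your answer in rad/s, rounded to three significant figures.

ω₂ = 3.016 rad/s (from 0.48 rev/s).
Differentiating the loop-closure r₂e^{iθ₂}+r₃e^{iθ₃}=r₁+r₄e^{iθ₄} gives r₂ω₂e^{iθ₂}+r₃ω₃e^{iθ₃}=r₄ω₄e^{iθ₄}.
Eliminating the other unknown: ω₃ = r₂ω₂ sin(θ₄−θ₂) / [r₃ sin(θ₃−θ₄)].
Numerator sine = +0.55339; denominator sine = -0.89649.
Result = 0.0592·3.016·(+0.55339) / (0.1828·(-0.89649)) = -0.60291 rad/s; magnitude 0.60291 rad/s.

0.603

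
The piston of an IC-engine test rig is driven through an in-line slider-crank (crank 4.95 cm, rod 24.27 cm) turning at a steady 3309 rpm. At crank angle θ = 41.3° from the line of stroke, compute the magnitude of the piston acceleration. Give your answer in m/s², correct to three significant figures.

ω = 2π·3309/60 = 346.5 rad/s
x(θ) = r cosθ + √(L² − r² sin²θ); with ω constant, a = ω²·d²x/dθ².
d²x/dθ² = −r cosθ − r²(cos2θ)/√u − r⁴ sin²2θ/(4u^{3/2}),  u = L² − r² sin²θ = 0.057836 m².
Substituting r = 0.0495 m, L = 0.2427 m, θ = 41.3°: d²x/dθ² = -0.038606 m.
a = ω²·d²x/dθ² = (346.5)²·(-0.038606) = -4635.6 m/s²;  |a| = 4635.6 m/s².

4640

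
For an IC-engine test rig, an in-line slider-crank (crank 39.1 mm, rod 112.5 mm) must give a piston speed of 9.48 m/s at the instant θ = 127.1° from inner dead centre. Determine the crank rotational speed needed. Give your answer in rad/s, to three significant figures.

389

For an in-line slider-crank, |v_piston| = rω|sinθ|·[1 + r cosθ/√(L² − r² sin²θ)].
With r = 0.0391 m, L = 0.1125 m, θ = 127.1°: the bracketed kinematic factor |dx/dθ| = 0.024381 m.
ω = v/|dx/dθ| = 9.48/0.024381 = 388.83 rad/s.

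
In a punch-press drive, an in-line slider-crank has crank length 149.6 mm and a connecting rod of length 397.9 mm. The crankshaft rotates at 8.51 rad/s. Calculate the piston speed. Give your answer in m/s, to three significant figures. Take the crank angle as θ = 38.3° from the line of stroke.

1.03

ω = 8.51 rad/s
For an in-line slider-crank, x = r cosθ + √(L² − r² sin²θ), so v = −rω sinθ·[1 + r cosθ/√(L² − r² sin²θ)].
With r = 0.1496 m, L = 0.3979 m, θ = 38.3°: √(L² − r² sin²θ) = 0.38695 m.
v = −0.1496·8.51·0.61978·[1 + 0.1496·0.78478/0.38695] = -1.0284 m/s.
|v| = 1.0284 m/s.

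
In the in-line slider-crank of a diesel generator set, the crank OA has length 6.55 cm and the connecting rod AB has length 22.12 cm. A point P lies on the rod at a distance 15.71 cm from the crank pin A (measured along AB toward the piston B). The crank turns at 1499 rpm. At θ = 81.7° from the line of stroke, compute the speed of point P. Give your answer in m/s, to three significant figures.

ω = 157 rad/s.  Crank-pin speed |V_A| = rω = 10.282 m/s, perpendicular to OA.
Rod angle: sinφ = −(r/L) sinθ ⇒ φ = -17.038°; ω_rod = −rω cosθ/√(L²−r²sin²θ) = -7.018 rad/s.
V_P = V_A + ω_rod × AP, with AP = 0.1571 m along the rod.
Components: V_Px = −rω sinθ − a·ω_rod·sinφ = -10.497 m/s;  V_Py = rω cosθ + a·ω_rod·cosφ = +0.43011 m/s.
|V_P| = √(V_Px² + V_Py²) = 10.506 m/s.

10.5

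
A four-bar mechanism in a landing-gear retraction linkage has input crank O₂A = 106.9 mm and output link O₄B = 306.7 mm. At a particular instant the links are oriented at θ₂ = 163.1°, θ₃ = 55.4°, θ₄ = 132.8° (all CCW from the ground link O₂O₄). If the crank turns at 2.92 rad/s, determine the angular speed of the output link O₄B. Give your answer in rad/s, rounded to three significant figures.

ω₂ = 2.92 rad/s
Differentiating the loop-closure r₂e^{iθ₂}+r₃e^{iθ₃}=r₁+r₄e^{iθ₄} gives r₂ω₂e^{iθ₂}+r₃ω₃e^{iθ₃}=r₄ω₄e^{iθ₄}.
Eliminating the other unknown: ω₄ = r₂ω₂ sin(θ₂−θ₃) / [r₄ sin(θ₄−θ₃)].
Numerator sine = +0.95266; denominator sine = +0.97592.
Result = 0.1069·2.92·(+0.95266) / (0.3067·(+0.97592)) = +0.99351 rad/s; magnitude 0.99351 rad/s.

0.994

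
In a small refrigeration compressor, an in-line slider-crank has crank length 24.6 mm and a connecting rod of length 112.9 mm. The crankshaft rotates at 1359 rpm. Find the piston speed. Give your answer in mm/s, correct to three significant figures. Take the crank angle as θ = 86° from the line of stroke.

ω = 2π·1359/60 = 142.3 rad/s
For an in-line slider-crank, x = r cosθ + √(L² − r² sin²θ), so v = −rω sinθ·[1 + r cosθ/√(L² − r² sin²θ)].
With r = 0.0246 m, L = 0.1129 m, θ = 86°: √(L² − r² sin²θ) = 0.1102 m.
v = −0.0246·142.3·0.99756·[1 + 0.0246·0.06976/0.1102] = -3.5468 m/s.
|v| = 3.5468 m/s = 3546.8 mm/s.

3550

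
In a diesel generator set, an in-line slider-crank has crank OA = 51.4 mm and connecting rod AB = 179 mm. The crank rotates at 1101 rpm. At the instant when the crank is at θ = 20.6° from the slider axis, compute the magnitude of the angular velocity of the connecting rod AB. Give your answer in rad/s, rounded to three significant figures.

31.1

ω = 115.3 rad/s (converted from 1101 rpm).
The rod makes angle φ with the slider axis where L sinφ = r sinθ; differentiating, L cosφ·φ̇ = r ω cosθ.
L cosφ = √(L² − r² sin²θ) = 0.17808 m.
|ω_rod| = r ω |cosθ| / √(L² − r² sin²θ) = 0.0514·115.3·0.93606/0.17808 = 31.15 rad/s.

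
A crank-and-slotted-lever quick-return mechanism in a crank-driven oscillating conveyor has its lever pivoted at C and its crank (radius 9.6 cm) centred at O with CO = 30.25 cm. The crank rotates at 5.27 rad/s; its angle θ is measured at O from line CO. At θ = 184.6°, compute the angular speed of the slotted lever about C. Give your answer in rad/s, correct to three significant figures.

2.43

ω = 5.27 rad/s
Crank pin A relative to C: A = (d + r cosθ, r sinθ); lever angle φ = atan2(r sinθ, d + r cosθ).
Differentiating tanφ: φ̇ = rω(d cosθ + r)/(d² + r² + 2dr cosθ).
d² + r² + 2dr cosθ = |CA|² = 0.0428293 m²;  d cosθ + r = -0.20553 m.
|ω_lever| = |0.096·5.27·-0.20553| / 0.0428293 = 2.4278 rad/s.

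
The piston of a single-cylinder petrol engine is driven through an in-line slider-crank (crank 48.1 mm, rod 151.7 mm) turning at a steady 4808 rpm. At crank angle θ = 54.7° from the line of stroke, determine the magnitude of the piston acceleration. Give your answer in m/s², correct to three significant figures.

ω = 2π·4808/60 = 503.5 rad/s
x(θ) = r cosθ + √(L² − r² sin²θ); with ω constant, a = ω²·d²x/dθ².
d²x/dθ² = −r cosθ − r²(cos2θ)/√u − r⁴ sin²2θ/(4u^{3/2}),  u = L² − r² sin²θ = 0.0214718 m².
Substituting r = 0.0481 m, L = 0.1517 m, θ = 54.7°: d²x/dθ² = -0.022929 m.
a = ω²·d²x/dθ² = (503.5)²·(-0.022929) = -5812.6 m/s²;  |a| = 5812.6 m/s².

5810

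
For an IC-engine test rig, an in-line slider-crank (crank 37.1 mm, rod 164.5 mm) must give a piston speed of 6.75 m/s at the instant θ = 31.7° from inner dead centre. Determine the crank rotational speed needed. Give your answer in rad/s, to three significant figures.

For an in-line slider-crank, |v_piston| = rω|sinθ|·[1 + r cosθ/√(L² − r² sin²θ)].
With r = 0.0371 m, L = 0.1645 m, θ = 31.7°: the bracketed kinematic factor |dx/dθ| = 0.023262 m.
ω = v/|dx/dθ| = 6.75/0.023262 = 290.17 rad/s.

290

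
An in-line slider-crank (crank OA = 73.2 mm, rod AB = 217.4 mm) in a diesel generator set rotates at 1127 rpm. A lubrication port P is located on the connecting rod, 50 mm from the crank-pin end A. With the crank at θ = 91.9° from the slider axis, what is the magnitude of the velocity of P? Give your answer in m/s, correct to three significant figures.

8.61

ω = 118 rad/s.  Crank-pin speed |V_A| = rω = 8.639 m/s, perpendicular to OA.
Rod angle: sinφ = −(r/L) sinθ ⇒ φ = -19.665°; ω_rod = −rω cosθ/√(L²−r²sin²θ) = +1.3991 rad/s.
V_P = V_A + ω_rod × AP, with AP = 0.05 m along the rod.
Components: V_Px = −rω sinθ − a·ω_rod·sinφ = -8.6107 m/s;  V_Py = rω cosθ + a·ω_rod·cosφ = -0.22055 m/s.
|V_P| = √(V_Px² + V_Py²) = 8.6135 m/s.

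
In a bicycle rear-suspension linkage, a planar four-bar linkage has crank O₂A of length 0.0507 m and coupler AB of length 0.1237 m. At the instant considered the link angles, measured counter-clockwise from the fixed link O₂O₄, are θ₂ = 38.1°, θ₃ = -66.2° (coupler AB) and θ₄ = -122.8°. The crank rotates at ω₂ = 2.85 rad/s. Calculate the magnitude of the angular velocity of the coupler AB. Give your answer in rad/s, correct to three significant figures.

ω₂ = 2.85 rad/s
Differentiating the loop-closure r₂e^{iθ₂}+r₃e^{iθ₃}=r₁+r₄e^{iθ₄} gives r₂ω₂e^{iθ₂}+r₃ω₃e^{iθ₃}=r₄ω₄e^{iθ₄}.
Eliminating the other unknown: ω₃ = r₂ω₂ sin(θ₄−θ₂) / [r₃ sin(θ₃−θ₄)].
Numerator sine = -0.32722; denominator sine = +0.83485.
Result = 0.0507·2.85·(-0.32722) / (0.1237·(+0.83485)) = -0.45784 rad/s; magnitude 0.45784 rad/s.

0.458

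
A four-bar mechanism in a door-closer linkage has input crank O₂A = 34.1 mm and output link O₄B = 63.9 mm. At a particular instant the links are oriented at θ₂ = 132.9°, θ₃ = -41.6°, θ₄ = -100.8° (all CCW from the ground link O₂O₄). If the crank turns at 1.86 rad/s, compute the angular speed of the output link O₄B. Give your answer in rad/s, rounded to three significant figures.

0.111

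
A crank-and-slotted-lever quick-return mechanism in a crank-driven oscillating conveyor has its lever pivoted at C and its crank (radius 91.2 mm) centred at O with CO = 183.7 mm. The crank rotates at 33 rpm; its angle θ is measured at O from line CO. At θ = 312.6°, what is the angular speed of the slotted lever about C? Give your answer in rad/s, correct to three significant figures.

1.05

ω = 3.456 rad/s (from 33 rpm).
Crank pin A relative to C: A = (d + r cosθ, r sinθ); lever angle φ = atan2(r sinθ, d + r cosθ).
Differentiating tanφ: φ̇ = rω(d cosθ + r)/(d² + r² + 2dr cosθ).
d² + r² + 2dr cosθ = |CA|² = 0.0647431 m²;  d cosθ + r = +0.21554 m.
|ω_lever| = |0.0912·3.456·+0.21554| / 0.0647431 = 1.0492 rad/s.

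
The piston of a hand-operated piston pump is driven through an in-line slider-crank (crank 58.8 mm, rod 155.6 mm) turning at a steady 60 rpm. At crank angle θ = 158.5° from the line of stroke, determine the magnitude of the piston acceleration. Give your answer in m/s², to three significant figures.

1.50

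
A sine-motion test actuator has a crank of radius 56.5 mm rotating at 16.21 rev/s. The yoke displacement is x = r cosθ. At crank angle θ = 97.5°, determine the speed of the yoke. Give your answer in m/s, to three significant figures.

5.71

ω = 101.9 rad/s (from 16.21 rev/s).
x = r cosθ ⇒ ẋ = −rω sinθ.
|v| = rω|sinθ| = 0.0565·101.9·|sin 97.5°| = 5.7053 m/s.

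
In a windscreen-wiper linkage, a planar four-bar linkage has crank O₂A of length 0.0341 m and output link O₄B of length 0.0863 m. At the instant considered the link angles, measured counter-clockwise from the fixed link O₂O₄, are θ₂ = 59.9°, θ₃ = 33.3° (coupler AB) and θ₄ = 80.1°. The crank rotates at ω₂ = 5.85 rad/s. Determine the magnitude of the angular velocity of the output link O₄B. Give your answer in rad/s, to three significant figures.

ω₂ = 5.85 rad/s
Differentiating the loop-closure r₂e^{iθ₂}+r₃e^{iθ₃}=r₁+r₄e^{iθ₄} gives r₂ω₂e^{iθ₂}+r₃ω₃e^{iθ₃}=r₄ω₄e^{iθ₄}.
Eliminating the other unknown: ω₄ = r₂ω₂ sin(θ₂−θ₃) / [r₄ sin(θ₄−θ₃)].
Numerator sine = +0.44776; denominator sine = +0.72897.
Result = 0.0341·5.85·(+0.44776) / (0.0863·(+0.72897)) = +1.4198 rad/s; magnitude 1.4198 rad/s.

1.42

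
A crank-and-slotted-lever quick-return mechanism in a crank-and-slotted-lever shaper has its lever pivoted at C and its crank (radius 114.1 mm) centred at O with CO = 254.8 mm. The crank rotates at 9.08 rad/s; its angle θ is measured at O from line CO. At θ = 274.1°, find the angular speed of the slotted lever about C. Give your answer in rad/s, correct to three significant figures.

ω = 9.08 rad/s
Crank pin A relative to C: A = (d + r cosθ, r sinθ); lever angle φ = atan2(r sinθ, d + r cosθ).
Differentiating tanφ: φ̇ = rω(d cosθ + r)/(d² + r² + 2dr cosθ).
d² + r² + 2dr cosθ = |CA|² = 0.0820991 m²;  d cosθ + r = +0.13232 m.
|ω_lever| = |0.1141·9.08·+0.13232| / 0.0820991 = 1.6697 rad/s.

1.67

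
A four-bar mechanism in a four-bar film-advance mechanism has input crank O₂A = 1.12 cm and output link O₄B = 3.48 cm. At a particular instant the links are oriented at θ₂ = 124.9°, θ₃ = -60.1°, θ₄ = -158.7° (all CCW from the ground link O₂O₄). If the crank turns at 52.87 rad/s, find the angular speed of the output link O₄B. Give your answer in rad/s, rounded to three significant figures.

ω₂ = 52.87 rad/s
Differentiating the loop-closure r₂e^{iθ₂}+r₃e^{iθ₃}=r₁+r₄e^{iθ₄} gives r₂ω₂e^{iθ₂}+r₃ω₃e^{iθ₃}=r₄ω₄e^{iθ₄}.
Eliminating the other unknown: ω₄ = r₂ω₂ sin(θ₂−θ₃) / [r₄ sin(θ₄−θ₃)].
Numerator sine = -0.08716; denominator sine = -0.98876.
Result = 0.0112·52.87·(-0.08716) / (0.0348·(-0.98876)) = +1.4999 rad/s; magnitude 1.4999 rad/s.

1.50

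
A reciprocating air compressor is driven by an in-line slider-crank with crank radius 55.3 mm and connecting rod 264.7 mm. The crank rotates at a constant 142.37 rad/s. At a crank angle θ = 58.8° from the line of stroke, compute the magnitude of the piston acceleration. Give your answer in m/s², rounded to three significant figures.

ω = 142.4 rad/s
x(θ) = r cosθ + √(L² − r² sin²θ); with ω constant, a = ω²·d²x/dθ².
d²x/dθ² = −r cosθ − r²(cos2θ)/√u − r⁴ sin²2θ/(4u^{3/2}),  u = L² − r² sin²θ = 0.0678286 m².
Substituting r = 0.0553 m, L = 0.2647 m, θ = 58.8°: d²x/dθ² = -0.023311 m.
a = ω²·d²x/dθ² = (142.4)²·(-0.023311) = -472.49 m/s²;  |a| = 472.49 m/s².

472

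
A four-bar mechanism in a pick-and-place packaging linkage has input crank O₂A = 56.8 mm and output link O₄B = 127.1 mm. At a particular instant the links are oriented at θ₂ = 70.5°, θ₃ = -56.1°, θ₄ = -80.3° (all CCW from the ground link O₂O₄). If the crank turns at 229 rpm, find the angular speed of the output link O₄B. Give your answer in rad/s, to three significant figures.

ω₂ = 23.98 rad/s (from 229 rpm).
Differentiating the loop-closure r₂e^{iθ₂}+r₃e^{iθ₃}=r₁+r₄e^{iθ₄} gives r₂ω₂e^{iθ₂}+r₃ω₃e^{iθ₃}=r₄ω₄e^{iθ₄}.
Eliminating the other unknown: ω₄ = r₂ω₂ sin(θ₂−θ₃) / [r₄ sin(θ₄−θ₃)].
Numerator sine = +0.80282; denominator sine = -0.40992.
Result = 0.0568·23.98·(+0.80282) / (0.1271·(-0.40992)) = -20.988 rad/s; magnitude 20.988 rad/s.

21.0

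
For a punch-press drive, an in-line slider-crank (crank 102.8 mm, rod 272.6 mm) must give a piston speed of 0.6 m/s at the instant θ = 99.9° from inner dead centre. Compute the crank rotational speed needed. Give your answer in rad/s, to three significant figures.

6.37

For an in-line slider-crank, |v_piston| = rω|sinθ|·[1 + r cosθ/√(L² − r² sin²θ)].
With r = 0.1028 m, L = 0.2726 m, θ = 99.9°: the bracketed kinematic factor |dx/dθ| = 0.094197 m.
ω = v/|dx/dθ| = 0.6/0.094197 = 6.3696 rad/s.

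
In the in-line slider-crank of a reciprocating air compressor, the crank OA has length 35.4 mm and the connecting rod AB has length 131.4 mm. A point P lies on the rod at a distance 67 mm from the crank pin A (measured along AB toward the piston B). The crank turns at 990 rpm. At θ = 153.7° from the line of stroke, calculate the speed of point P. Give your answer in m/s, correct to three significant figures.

2.15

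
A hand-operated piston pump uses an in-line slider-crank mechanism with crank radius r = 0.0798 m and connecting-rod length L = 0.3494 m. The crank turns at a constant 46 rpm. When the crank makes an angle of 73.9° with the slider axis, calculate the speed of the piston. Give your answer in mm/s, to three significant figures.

393

ω = 2π·46/60 = 4.817 rad/s
For an in-line slider-crank, x = r cosθ + √(L² − r² sin²θ), so v = −rω sinθ·[1 + r cosθ/√(L² − r² sin²θ)].
With r = 0.0798 m, L = 0.3494 m, θ = 73.9°: √(L² − r² sin²θ) = 0.34088 m.
v = −0.0798·4.817·0.96078·[1 + 0.0798·0.27731/0.34088] = -0.3933 m/s.
|v| = 0.3933 m/s = 393.3 mm/s.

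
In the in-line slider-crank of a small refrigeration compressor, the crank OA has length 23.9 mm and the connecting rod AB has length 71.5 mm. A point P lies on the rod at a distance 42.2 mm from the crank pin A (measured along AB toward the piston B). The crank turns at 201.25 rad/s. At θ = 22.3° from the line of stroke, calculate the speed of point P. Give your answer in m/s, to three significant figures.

ω = 201.2 rad/s.  Crank-pin speed |V_A| = rω = 4.8099 m/s, perpendicular to OA.
Rod angle: sinφ = −(r/L) sinθ ⇒ φ = -7.287°; ω_rod = −rω cosθ/√(L²−r²sin²θ) = -62.747 rad/s.
V_P = V_A + ω_rod × AP, with AP = 0.0422 m along the rod.
Components: V_Px = −rω sinθ − a·ω_rod·sinφ = -2.161 m/s;  V_Py = rω cosθ + a·ω_rod·cosφ = +1.8236 m/s.
|V_P| = √(V_Px² + V_Py²) = 2.8276 m/s.

2.83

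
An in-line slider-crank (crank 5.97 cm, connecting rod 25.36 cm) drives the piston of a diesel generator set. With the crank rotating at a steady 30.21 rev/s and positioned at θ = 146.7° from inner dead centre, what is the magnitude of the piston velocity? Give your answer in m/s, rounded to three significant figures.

4.99

ω = 2π·30.2 = 189.8 rad/s
For an in-line slider-crank, x = r cosθ + √(L² − r² sin²θ), so v = −rω sinθ·[1 + r cosθ/√(L² − r² sin²θ)].
With r = 0.0597 m, L = 0.2536 m, θ = 146.7°: √(L² − r² sin²θ) = 0.25147 m.
v = −0.0597·189.8·0.54902·[1 + 0.0597·-0.83581/0.25147] = -4.987 m/s.
|v| = 4.987 m/s.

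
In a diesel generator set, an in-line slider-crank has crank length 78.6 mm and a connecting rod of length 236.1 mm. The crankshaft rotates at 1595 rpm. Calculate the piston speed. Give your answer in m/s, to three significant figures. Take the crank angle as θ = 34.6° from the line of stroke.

9.54

ω = 2π·1595/60 = 167 rad/s
For an in-line slider-crank, x = r cosθ + √(L² − r² sin²θ), so v = −rω sinθ·[1 + r cosθ/√(L² − r² sin²θ)].
With r = 0.0786 m, L = 0.2361 m, θ = 34.6°: √(L² − r² sin²θ) = 0.23184 m.
v = −0.0786·167·0.56784·[1 + 0.0786·0.82314/0.23184] = -9.5353 m/s.
|v| = 9.5353 m/s.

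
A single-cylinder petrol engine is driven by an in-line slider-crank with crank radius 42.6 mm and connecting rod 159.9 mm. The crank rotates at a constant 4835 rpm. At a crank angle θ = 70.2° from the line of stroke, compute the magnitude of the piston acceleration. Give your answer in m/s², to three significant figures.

ω = 2π·4835/60 = 506.3 rad/s
x(θ) = r cosθ + √(L² − r² sin²θ); with ω constant, a = ω²·d²x/dθ².
d²x/dθ² = −r cosθ − r²(cos2θ)/√u − r⁴ sin²2θ/(4u^{3/2}),  u = L² − r² sin²θ = 0.0239615 m².
Substituting r = 0.0426 m, L = 0.1599 m, θ = 70.2°: d²x/dθ² = -0.0054872 m.
a = ω²·d²x/dθ² = (506.3)²·(-0.0054872) = -1406.7 m/s²;  |a| = 1406.7 m/s².

1410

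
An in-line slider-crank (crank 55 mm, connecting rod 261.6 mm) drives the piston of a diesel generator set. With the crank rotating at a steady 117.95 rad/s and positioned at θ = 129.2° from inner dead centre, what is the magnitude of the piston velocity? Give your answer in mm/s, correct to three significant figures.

ω = 118 rad/s
For an in-line slider-crank, x = r cosθ + √(L² − r² sin²θ), so v = −rω sinθ·[1 + r cosθ/√(L² − r² sin²θ)].
With r = 0.055 m, L = 0.2616 m, θ = 129.2°: √(L² − r² sin²θ) = 0.2581 m.
v = −0.055·118·0.77494·[1 + 0.055·-0.63203/0.2581] = -4.3502 m/s.
|v| = 4.3502 m/s = 4350.2 mm/s.

4350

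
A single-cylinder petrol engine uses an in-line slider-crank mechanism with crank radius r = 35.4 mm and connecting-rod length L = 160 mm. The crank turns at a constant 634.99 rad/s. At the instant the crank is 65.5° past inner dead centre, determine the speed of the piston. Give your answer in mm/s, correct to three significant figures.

22400

ω = 635 rad/s
For an in-line slider-crank, x = r cosθ + √(L² − r² sin²θ), so v = −rω sinθ·[1 + r cosθ/√(L² − r² sin²θ)].
With r = 0.0354 m, L = 0.16 m, θ = 65.5°: √(L² − r² sin²θ) = 0.15672 m.
v = −0.0354·635·0.90996·[1 + 0.0354·0.41469/0.15672] = -22.371 m/s.
|v| = 22.371 m/s = 22371 mm/s.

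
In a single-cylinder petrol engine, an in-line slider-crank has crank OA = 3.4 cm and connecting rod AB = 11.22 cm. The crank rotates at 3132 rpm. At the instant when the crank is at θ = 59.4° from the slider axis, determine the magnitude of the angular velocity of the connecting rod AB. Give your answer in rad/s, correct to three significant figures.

ω = 328 rad/s (converted from 3132 rpm).
The rod makes angle φ with the slider axis where L sinφ = r sinθ; differentiating, L cosφ·φ̇ = r ω cosθ.
L cosφ = √(L² − r² sin²θ) = 0.10832 m.
|ω_rod| = r ω |cosθ| / √(L² − r² sin²θ) = 0.034·328·0.50904/0.10832 = 52.407 rad/s.

52.4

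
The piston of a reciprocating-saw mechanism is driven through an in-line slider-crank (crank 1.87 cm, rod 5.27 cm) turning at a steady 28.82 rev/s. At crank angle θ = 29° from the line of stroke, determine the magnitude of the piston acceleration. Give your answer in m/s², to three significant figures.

ω = 2π·28.8 = 181.1 rad/s
x(θ) = r cosθ + √(L² − r² sin²θ); with ω constant, a = ω²·d²x/dθ².
d²x/dθ² = −r cosθ − r²(cos2θ)/√u − r⁴ sin²2θ/(4u^{3/2}),  u = L² − r² sin²θ = 0.0026951 m².
Substituting r = 0.0187 m, L = 0.0527 m, θ = 29°: d²x/dθ² = -0.020082 m.
a = ω²·d²x/dθ² = (181.1)²·(-0.020082) = -658.5 m/s²;  |a| = 658.5 m/s².

658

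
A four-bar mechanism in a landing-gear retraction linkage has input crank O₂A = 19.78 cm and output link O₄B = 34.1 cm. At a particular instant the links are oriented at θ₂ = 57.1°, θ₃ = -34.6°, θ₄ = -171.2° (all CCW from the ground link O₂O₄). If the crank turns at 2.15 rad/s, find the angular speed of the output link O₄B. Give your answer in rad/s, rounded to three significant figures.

ω₂ = 2.15 rad/s
Differentiating the loop-closure r₂e^{iθ₂}+r₃e^{iθ₃}=r₁+r₄e^{iθ₄} gives r₂ω₂e^{iθ₂}+r₃ω₃e^{iθ₃}=r₄ω₄e^{iθ₄}.
Eliminating the other unknown: ω₄ = r₂ω₂ sin(θ₂−θ₃) / [r₄ sin(θ₄−θ₃)].
Numerator sine = +0.99956; denominator sine = -0.68709.
Result = 0.1978·2.15·(+0.99956) / (0.341·(-0.68709)) = -1.8143 rad/s; magnitude 1.8143 rad/s.

1.81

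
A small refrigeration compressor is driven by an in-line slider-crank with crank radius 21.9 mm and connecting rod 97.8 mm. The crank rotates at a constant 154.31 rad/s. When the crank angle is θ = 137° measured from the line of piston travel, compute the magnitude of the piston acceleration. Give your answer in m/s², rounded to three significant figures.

ω = 154.3 rad/s
x(θ) = r cosθ + √(L² − r² sin²θ); with ω constant, a = ω²·d²x/dθ².
d²x/dθ² = −r cosθ − r²(cos2θ)/√u − r⁴ sin²2θ/(4u^{3/2}),  u = L² − r² sin²θ = 0.00934176 m².
Substituting r = 0.0219 m, L = 0.0978 m, θ = 137°: d²x/dθ² = +0.015607 m.
a = ω²·d²x/dθ² = (154.3)²·(+0.015607) = +371.63 m/s²;  |a| = 371.63 m/s².

372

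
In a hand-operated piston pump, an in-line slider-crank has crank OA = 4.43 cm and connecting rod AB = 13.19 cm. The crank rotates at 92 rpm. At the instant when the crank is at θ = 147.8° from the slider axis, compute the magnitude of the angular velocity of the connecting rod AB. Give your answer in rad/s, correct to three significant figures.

2.78

ω = 9.634 rad/s (converted from 92 rpm).
The rod makes angle φ with the slider axis where L sinφ = r sinθ; differentiating, L cosφ·φ̇ = r ω cosθ.
L cosφ = √(L² − r² sin²θ) = 0.12977 m.
|ω_rod| = r ω |cosθ| / √(L² − r² sin²θ) = 0.0443·9.634·0.84619/0.12977 = 2.783 rad/s.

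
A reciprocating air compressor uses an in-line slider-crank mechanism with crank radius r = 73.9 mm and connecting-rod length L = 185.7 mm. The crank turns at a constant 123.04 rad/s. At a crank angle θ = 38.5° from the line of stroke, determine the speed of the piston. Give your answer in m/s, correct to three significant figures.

7.48

ω = 123 rad/s
For an in-line slider-crank, x = r cosθ + √(L² − r² sin²θ), so v = −rω sinθ·[1 + r cosθ/√(L² − r² sin²θ)].
With r = 0.0739 m, L = 0.1857 m, θ = 38.5°: √(L² − r² sin²θ) = 0.17991 m.
v = −0.0739·123·0.62251·[1 + 0.0739·0.78261/0.17991] = -7.4799 m/s.
|v| = 7.4799 m/s.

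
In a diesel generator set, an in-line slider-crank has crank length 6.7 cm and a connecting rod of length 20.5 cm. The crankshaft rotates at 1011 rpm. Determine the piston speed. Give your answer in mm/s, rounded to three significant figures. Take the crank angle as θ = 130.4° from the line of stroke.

4220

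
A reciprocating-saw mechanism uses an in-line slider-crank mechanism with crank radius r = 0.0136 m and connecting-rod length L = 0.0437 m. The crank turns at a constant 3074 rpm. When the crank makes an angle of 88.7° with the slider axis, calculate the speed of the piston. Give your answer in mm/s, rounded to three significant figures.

4410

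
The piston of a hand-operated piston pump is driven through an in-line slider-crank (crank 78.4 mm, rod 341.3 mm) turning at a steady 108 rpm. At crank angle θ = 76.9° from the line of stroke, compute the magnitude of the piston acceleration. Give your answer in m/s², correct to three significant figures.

ω = 2π·108/60 = 11.31 rad/s
x(θ) = r cosθ + √(L² − r² sin²θ); with ω constant, a = ω²·d²x/dθ².
d²x/dθ² = −r cosθ − r²(cos2θ)/√u − r⁴ sin²2θ/(4u^{3/2}),  u = L² − r² sin²θ = 0.110655 m².
Substituting r = 0.0784 m, L = 0.3413 m, θ = 76.9°: d²x/dθ² = -0.0012403 m.
a = ω²·d²x/dθ² = (11.31)²·(-0.0012403) = -0.15864 m/s²;  |a| = 0.15864 m/s².

0.159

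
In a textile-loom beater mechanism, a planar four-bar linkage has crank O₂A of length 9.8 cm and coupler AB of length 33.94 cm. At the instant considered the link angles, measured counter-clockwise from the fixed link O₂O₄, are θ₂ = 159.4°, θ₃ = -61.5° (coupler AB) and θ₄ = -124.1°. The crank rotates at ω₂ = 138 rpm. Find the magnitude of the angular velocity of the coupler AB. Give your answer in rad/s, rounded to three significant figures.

4.57

ω₂ = 14.45 rad/s (from 138 rpm).
Differentiating the loop-closure r₂e^{iθ₂}+r₃e^{iθ₃}=r₁+r₄e^{iθ₄} gives r₂ω₂e^{iθ₂}+r₃ω₃e^{iθ₃}=r₄ω₄e^{iθ₄}.
Eliminating the other unknown: ω₃ = r₂ω₂ sin(θ₄−θ₂) / [r₃ sin(θ₃−θ₄)].
Numerator sine = +0.97237; denominator sine = +0.88782.
Result = 0.098·14.45·(+0.97237) / (0.3394·(+0.88782)) = +4.5702 rad/s; magnitude 4.5702 rad/s.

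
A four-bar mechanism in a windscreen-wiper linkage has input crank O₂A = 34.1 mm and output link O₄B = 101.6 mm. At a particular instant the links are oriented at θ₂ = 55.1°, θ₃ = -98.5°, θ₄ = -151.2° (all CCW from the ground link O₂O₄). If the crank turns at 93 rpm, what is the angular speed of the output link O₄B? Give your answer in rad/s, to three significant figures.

1.83

ω₂ = 9.739 rad/s (from 93 rpm).
Differentiating the loop-closure r₂e^{iθ₂}+r₃e^{iθ₃}=r₁+r₄e^{iθ₄} gives r₂ω₂e^{iθ₂}+r₃ω₃e^{iθ₃}=r₄ω₄e^{iθ₄}.
Eliminating the other unknown: ω₄ = r₂ω₂ sin(θ₂−θ₃) / [r₄ sin(θ₄−θ₃)].
Numerator sine = +0.44464; denominator sine = -0.79547.
Result = 0.0341·9.739·(+0.44464) / (0.1016·(-0.79547)) = -1.827 rad/s; magnitude 1.827 rad/s.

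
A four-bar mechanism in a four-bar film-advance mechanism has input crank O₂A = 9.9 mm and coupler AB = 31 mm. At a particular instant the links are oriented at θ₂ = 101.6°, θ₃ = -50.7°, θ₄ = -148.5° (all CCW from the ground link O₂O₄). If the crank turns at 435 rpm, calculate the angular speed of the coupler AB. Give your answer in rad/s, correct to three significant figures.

13.8

ω₂ = 45.55 rad/s (from 435 rpm).
Differentiating the loop-closure r₂e^{iθ₂}+r₃e^{iθ₃}=r₁+r₄e^{iθ₄} gives r₂ω₂e^{iθ₂}+r₃ω₃e^{iθ₃}=r₄ω₄e^{iθ₄}.
Eliminating the other unknown: ω₃ = r₂ω₂ sin(θ₄−θ₂) / [r₃ sin(θ₃−θ₄)].
Numerator sine = +0.94029; denominator sine = +0.99075.
Result = 0.0099·45.55·(+0.94029) / (0.031·(+0.99075)) = +13.807 rad/s; magnitude 13.807 rad/s.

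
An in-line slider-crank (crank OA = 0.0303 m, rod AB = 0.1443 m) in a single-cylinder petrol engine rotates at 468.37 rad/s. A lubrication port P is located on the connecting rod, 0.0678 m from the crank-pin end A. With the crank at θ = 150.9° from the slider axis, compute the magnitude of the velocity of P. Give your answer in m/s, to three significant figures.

9.11

ω = 468.4 rad/s.  Crank-pin speed |V_A| = rω = 14.192 m/s, perpendicular to OA.
Rod angle: sinφ = −(r/L) sinθ ⇒ φ = -5.861°; ω_rod = −rω cosθ/√(L²−r²sin²θ) = +86.385 rad/s.
V_P = V_A + ω_rod × AP, with AP = 0.0678 m along the rod.
Components: V_Px = −rω sinθ − a·ω_rod·sinφ = -6.3038 m/s;  V_Py = rω cosθ + a·ω_rod·cosφ = -6.5739 m/s.
|V_P| = √(V_Px² + V_Py²) = 9.1079 m/s.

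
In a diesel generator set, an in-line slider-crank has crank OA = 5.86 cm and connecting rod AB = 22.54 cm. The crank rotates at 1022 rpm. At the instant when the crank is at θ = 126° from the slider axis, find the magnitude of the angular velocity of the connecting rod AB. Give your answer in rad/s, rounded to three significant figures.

ω = 107 rad/s (converted from 1022 rpm).
The rod makes angle φ with the slider axis where L sinφ = r sinθ; differentiating, L cosφ·φ̇ = r ω cosθ.
L cosφ = √(L² − r² sin²θ) = 0.22036 m.
|ω_rod| = r ω |cosθ| / √(L² − r² sin²θ) = 0.0586·107·0.58779/0.22036 = 16.729 rad/s.

16.7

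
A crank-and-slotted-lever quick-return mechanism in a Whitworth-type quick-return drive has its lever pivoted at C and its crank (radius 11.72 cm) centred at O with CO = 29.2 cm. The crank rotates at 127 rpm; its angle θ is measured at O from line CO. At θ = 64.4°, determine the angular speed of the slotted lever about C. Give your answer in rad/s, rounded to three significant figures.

ω = 13.3 rad/s (from 127 rpm).
Crank pin A relative to C: A = (d + r cosθ, r sinθ); lever angle φ = atan2(r sinθ, d + r cosθ).
Differentiating tanφ: φ̇ = rω(d cosθ + r)/(d² + r² + 2dr cosθ).
d² + r² + 2dr cosθ = |CA|² = 0.128574 m²;  d cosθ + r = +0.24337 m.
|ω_lever| = |0.1172·13.3·+0.24337| / 0.128574 = 2.9503 rad/s.

2.95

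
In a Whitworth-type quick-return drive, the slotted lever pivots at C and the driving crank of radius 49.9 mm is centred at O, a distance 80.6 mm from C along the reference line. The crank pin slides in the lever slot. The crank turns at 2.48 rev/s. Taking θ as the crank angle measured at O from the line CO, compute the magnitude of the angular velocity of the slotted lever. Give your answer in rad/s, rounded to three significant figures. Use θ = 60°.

5.39

ω = 15.58 rad/s (from 2.48 rev/s).
Crank pin A relative to C: A = (d + r cosθ, r sinθ); lever angle φ = atan2(r sinθ, d + r cosθ).
Differentiating tanφ: φ̇ = rω(d cosθ + r)/(d² + r² + 2dr cosθ).
d² + r² + 2dr cosθ = |CA|² = 0.0130083 m²;  d cosθ + r = +0.0902 m.
|ω_lever| = |0.0499·15.58·+0.0902| / 0.0130083 = 5.3916 rad/s.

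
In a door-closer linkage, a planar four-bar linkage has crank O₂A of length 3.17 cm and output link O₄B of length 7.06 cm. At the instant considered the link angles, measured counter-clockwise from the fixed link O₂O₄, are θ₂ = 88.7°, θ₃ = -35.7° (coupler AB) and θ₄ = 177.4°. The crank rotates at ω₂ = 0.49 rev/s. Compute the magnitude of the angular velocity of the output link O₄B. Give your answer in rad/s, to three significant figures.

2.09

ω₂ = 3.079 rad/s (from 0.49 rev/s).
Differentiating the loop-closure r₂e^{iθ₂}+r₃e^{iθ₃}=r₁+r₄e^{iθ₄} gives r₂ω₂e^{iθ₂}+r₃ω₃e^{iθ₃}=r₄ω₄e^{iθ₄}.
Eliminating the other unknown: ω₄ = r₂ω₂ sin(θ₂−θ₃) / [r₄ sin(θ₄−θ₃)].
Numerator sine = +0.82511; denominator sine = -0.54610.
Result = 0.0317·3.079·(+0.82511) / (0.0706·(-0.54610)) = -2.0887 rad/s; magnitude 2.0887 rad/s.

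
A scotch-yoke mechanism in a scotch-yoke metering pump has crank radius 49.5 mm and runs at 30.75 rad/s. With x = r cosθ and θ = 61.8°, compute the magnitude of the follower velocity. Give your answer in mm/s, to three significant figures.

ω = 30.75 rad/s
x = r cosθ ⇒ ẋ = −rω sinθ.
|v| = rω|sinθ| = 0.0495·30.75·|sin 61.8°| = 1.3415 m/s = 1341.5 mm/s.

1340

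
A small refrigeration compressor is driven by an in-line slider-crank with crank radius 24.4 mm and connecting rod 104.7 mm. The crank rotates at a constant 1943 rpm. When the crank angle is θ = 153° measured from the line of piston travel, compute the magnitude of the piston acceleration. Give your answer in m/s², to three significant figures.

759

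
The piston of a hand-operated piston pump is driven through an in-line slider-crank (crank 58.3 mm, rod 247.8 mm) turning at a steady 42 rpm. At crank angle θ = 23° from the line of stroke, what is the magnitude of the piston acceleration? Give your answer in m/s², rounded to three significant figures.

ω = 2π·42/60 = 4.398 rad/s
x(θ) = r cosθ + √(L² − r² sin²θ); with ω constant, a = ω²·d²x/dθ².
d²x/dθ² = −r cosθ − r²(cos2θ)/√u − r⁴ sin²2θ/(4u^{3/2}),  u = L² − r² sin²θ = 0.0608859 m².
Substituting r = 0.0583 m, L = 0.2478 m, θ = 23°: d²x/dθ² = -0.063334 m.
a = ω²·d²x/dθ² = (4.398)²·(-0.063334) = -1.2252 m/s²;  |a| = 1.2252 m/s².

1.23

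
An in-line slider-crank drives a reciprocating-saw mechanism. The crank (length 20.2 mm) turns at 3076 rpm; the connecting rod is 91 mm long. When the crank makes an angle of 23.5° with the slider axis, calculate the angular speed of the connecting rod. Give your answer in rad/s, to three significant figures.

65.8

ω = 322.1 rad/s (converted from 3076 rpm).
The rod makes angle φ with the slider axis where L sinφ = r sinθ; differentiating, L cosφ·φ̇ = r ω cosθ.
L cosφ = √(L² − r² sin²θ) = 0.090643 m.
|ω_rod| = r ω |cosθ| / √(L² − r² sin²θ) = 0.0202·322.1·0.91706/0.090643 = 65.831 rad/s.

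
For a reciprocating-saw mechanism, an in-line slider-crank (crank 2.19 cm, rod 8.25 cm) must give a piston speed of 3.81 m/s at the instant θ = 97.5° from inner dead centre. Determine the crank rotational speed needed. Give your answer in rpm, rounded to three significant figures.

For an in-line slider-crank, |v_piston| = rω|sinθ|·[1 + r cosθ/√(L² − r² sin²θ)].
With r = 0.0219 m, L = 0.0825 m, θ = 97.5°: the bracketed kinematic factor |dx/dθ| = 0.020933 m.
ω = v/|dx/dθ| = 3.81/0.020933 = 182.01 rad/s.
N = 60ω/(2π) = 1738.1 rpm.

1740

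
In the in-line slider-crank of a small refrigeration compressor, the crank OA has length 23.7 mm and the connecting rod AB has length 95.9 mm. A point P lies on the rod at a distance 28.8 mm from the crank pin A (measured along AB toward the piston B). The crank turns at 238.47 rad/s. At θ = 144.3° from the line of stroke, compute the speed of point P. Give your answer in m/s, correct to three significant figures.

4.46

ω = 238.5 rad/s.  Crank-pin speed |V_A| = rω = 5.6517 m/s, perpendicular to OA.
Rod angle: sinφ = −(r/L) sinθ ⇒ φ = -8.292°; ω_rod = −rω cosθ/√(L²−r²sin²θ) = +48.365 rad/s.
V_P = V_A + ω_rod × AP, with AP = 0.0288 m along the rod.
Components: V_Px = −rω sinθ − a·ω_rod·sinφ = -3.0971 m/s;  V_Py = rω cosθ + a·ω_rod·cosφ = -3.2113 m/s.
|V_P| = √(V_Px² + V_Py²) = 4.4615 m/s.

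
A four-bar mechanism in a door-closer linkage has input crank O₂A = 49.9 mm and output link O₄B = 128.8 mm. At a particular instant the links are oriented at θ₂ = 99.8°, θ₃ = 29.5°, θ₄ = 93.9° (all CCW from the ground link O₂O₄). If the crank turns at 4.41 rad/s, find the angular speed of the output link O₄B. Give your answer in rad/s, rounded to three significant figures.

ω₂ = 4.41 rad/s
Differentiating the loop-closure r₂e^{iθ₂}+r₃e^{iθ₃}=r₁+r₄e^{iθ₄} gives r₂ω₂e^{iθ₂}+r₃ω₃e^{iθ₃}=r₄ω₄e^{iθ₄}.
Eliminating the other unknown: ω₄ = r₂ω₂ sin(θ₂−θ₃) / [r₄ sin(θ₄−θ₃)].
Numerator sine = +0.94147; denominator sine = +0.90183.
Result = 0.0499·4.41·(+0.94147) / (0.1288·(+0.90183)) = +1.7836 rad/s; magnitude 1.7836 rad/s.

1.78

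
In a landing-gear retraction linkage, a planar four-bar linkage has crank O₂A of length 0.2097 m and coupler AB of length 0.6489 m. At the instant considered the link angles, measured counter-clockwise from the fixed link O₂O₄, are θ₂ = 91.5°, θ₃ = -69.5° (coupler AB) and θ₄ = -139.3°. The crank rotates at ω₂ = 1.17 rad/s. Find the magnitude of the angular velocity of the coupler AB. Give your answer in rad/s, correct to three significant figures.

ω₂ = 1.17 rad/s
Differentiating the loop-closure r₂e^{iθ₂}+r₃e^{iθ₃}=r₁+r₄e^{iθ₄} gives r₂ω₂e^{iθ₂}+r₃ω₃e^{iθ₃}=r₄ω₄e^{iθ₄}.
Eliminating the other unknown: ω₃ = r₂ω₂ sin(θ₄−θ₂) / [r₃ sin(θ₃−θ₄)].
Numerator sine = +0.77494; denominator sine = +0.93849.
Result = 0.2097·1.17·(+0.77494) / (0.6489·(+0.93849)) = +0.31221 rad/s; magnitude 0.31221 rad/s.

0.312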